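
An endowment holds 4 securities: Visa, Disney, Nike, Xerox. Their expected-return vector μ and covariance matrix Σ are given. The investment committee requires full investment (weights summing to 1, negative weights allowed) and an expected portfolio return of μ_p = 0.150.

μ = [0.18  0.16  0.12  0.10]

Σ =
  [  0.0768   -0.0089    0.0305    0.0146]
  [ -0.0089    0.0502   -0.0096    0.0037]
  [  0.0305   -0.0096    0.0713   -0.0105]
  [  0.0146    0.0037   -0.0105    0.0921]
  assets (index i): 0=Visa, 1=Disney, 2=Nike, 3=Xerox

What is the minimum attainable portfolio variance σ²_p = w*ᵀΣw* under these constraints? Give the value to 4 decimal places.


x=Σ⁻¹μ = [2.0718  3.7690  1.4173  0.7675]
y=Σ⁻¹𝟙 = [7.6026  23.4553  15.4737  10.4744]
a=μᵀx=1.222787  b=𝟙ᵀx=8.025591  c=𝟙ᵀy=57.005930  D=ac−b²=5.296000
λ₁=(c·0.150−b)/D = (57.005930·0.150−8.025591)/5.296000 = 0.099188
λ₂=(a−b·0.150)/D = (1.222787−8.025591·0.150)/5.296000 = 0.003578
w* = 0.099188·x + 0.003578·y:
  w_0 = 0.099188·2.0718 + 0.003578·7.6026 = 0.2327  (Visa)
  w_1 = 0.099188·3.7690 + 0.003578·23.4553 = 0.4578  (Disney)
  w_2 = 0.099188·1.4173 + 0.003578·15.4737 = 0.1959  (Nike)
  w_3 = 0.099188·0.7675 + 0.003578·10.4744 = 0.1136  (Xerox)
Σw_i=1.0000  μᵀw=0.1500
σ²=wᵀΣw=λ₁·μ_p+λ₂ = 0.099188·0.150 + 0.003578 = 0.018456 ≈ 0.0185

0.0185


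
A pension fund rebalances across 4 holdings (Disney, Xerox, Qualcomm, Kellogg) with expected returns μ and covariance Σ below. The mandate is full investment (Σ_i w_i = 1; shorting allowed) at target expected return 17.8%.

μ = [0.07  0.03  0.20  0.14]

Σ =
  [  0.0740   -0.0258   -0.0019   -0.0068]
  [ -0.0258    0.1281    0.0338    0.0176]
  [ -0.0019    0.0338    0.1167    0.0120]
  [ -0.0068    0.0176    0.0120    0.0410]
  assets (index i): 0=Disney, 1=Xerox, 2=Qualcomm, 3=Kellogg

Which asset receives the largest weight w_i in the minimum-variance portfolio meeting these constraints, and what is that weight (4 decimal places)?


u=Σ⁻¹μ = [1.1558  -0.3873  1.5021  3.3329]
v=Σ⁻¹𝟙 = [18.2363  7.1441  4.4263  23.0526]
a=μᵀu=0.836309  b=𝟙ᵀu=5.603478  c=𝟙ᵀv=52.859261  D=ac−b²=12.807705
λ₁=(c·0.178−b)/D = (52.859261·0.178−5.603478)/12.807705 = 0.297124
λ₂=(a−b·0.178)/D = (0.836309−5.603478·0.178)/12.807705 = -0.012579
w* = 0.297124·u + -0.012579·v:
  w_0 = 0.297124·1.1558 + -0.012579·18.2363 = 0.1140  (Disney)
  w_1 = 0.297124·-0.3873 + -0.012579·7.1441 = -0.2049  (Xerox)
  w_2 = 0.297124·1.5021 + -0.012579·4.4263 = 0.3906  (Qualcomm)
  w_3 = 0.297124·3.3329 + -0.012579·23.0526 = 0.7003  (Kellogg)
Σw_i=1.0000  μᵀw=0.1780
σ²=wᵀΣw=λ₁·μ_p+λ₂ = 0.297124·0.178 + -0.012579 = 0.040309 ≈ 0.0403

Kellogg (0.7003)


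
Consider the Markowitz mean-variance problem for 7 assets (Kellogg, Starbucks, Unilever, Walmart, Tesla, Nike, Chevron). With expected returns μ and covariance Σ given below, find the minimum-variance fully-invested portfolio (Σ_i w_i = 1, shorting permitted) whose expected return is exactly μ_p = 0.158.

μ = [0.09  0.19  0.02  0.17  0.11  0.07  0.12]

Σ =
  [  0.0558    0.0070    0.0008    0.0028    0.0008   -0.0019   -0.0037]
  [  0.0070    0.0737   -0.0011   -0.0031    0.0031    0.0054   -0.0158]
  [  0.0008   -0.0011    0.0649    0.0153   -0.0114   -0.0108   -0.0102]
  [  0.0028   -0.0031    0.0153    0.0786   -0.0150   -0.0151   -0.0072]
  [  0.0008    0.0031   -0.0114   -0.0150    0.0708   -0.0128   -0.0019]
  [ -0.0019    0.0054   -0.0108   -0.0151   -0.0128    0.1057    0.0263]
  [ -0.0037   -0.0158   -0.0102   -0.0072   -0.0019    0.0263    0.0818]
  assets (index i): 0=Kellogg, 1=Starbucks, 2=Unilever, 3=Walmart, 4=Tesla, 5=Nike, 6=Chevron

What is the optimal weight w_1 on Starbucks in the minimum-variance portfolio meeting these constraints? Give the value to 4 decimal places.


0.3107

x=Σ⁻¹μ = [1.2324  2.9185  0.5323  2.9153  2.3073  0.7312  2.2279]
y=Σ⁻¹𝟙 = [16.1088  14.7252  20.0505  17.0092  22.7666  12.1485  16.4180]
a=μᵀx=1.744033  b=𝟙ᵀx=12.865032  c=𝟙ᵀy=119.226750  D=ac−b²=42.426325
λ₁=(c·0.158−b)/D = (119.226750·0.158−12.865032)/42.426325 = 0.140780
λ₂=(a−b·0.158)/D = (1.744033−12.865032·0.158)/42.426325 = -0.006803
w* = 0.140780·x + -0.006803·y:
  w_0 = 0.140780·1.2324 + -0.006803·16.1088 = 0.0639  (Kellogg)
  w_1 = 0.140780·2.9185 + -0.006803·14.7252 = 0.3107  (Starbucks)
  w_2 = 0.140780·0.5323 + -0.006803·20.0505 = -0.0615  (Unilever)
  w_3 = 0.140780·2.9153 + -0.006803·17.0092 = 0.2947  (Walmart)
  w_4 = 0.140780·2.3073 + -0.006803·22.7666 = 0.1699  (Tesla)
  w_5 = 0.140780·0.7312 + -0.006803·12.1485 = 0.0203  (Nike)
  w_6 = 0.140780·2.2279 + -0.006803·16.4180 = 0.2020  (Chevron)
Σw_i=1.0000  μᵀw=0.1580
σ²=wᵀΣw=λ₁·μ_p+λ₂ = 0.140780·0.158 + -0.006803 = 0.015440 ≈ 0.0154


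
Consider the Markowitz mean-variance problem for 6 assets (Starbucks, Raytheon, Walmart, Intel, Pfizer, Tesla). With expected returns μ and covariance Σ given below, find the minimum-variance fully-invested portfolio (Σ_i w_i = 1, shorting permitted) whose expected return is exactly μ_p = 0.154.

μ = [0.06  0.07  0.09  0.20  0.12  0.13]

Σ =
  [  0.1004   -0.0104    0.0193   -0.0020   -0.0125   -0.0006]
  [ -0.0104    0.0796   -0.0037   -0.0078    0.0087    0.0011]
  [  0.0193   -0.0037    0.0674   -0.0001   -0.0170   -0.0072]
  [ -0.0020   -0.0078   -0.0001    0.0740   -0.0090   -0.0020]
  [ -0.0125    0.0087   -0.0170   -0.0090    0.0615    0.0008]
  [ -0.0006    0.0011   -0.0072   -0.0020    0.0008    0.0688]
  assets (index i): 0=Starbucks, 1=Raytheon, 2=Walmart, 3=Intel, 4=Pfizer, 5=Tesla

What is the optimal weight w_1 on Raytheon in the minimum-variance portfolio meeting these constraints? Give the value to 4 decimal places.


-0.0071

p=Σ⁻¹μ = [0.7390  1.0381  2.1748  3.2590  3.0045  2.1668]
q=Σ⁻¹𝟙 = [11.0068  13.8571  20.5079  18.7618  24.7328  16.8133]
a=μᵀp=1.606756  b=𝟙ᵀp=12.382130  c=𝟙ᵀq=105.679599  D=ac−b²=16.484193
λ₁=(c·0.154−b)/D = (105.679599·0.154−12.382130)/16.484193 = 0.236137
λ₂=(a−b·0.154)/D = (1.606756−12.382130·0.154)/16.484193 = -0.018205
w* = 0.236137·p + -0.018205·q:
  w_0 = 0.236137·0.7390 + -0.018205·11.0068 = -0.0259  (Starbucks)
  w_1 = 0.236137·1.0381 + -0.018205·13.8571 = -0.0071  (Raytheon)
  w_2 = 0.236137·2.1748 + -0.018205·20.5079 = 0.1402  (Walmart)
  w_3 = 0.236137·3.2590 + -0.018205·18.7618 = 0.4280  (Intel)
  w_4 = 0.236137·3.0045 + -0.018205·24.7328 = 0.2592  (Pfizer)
  w_5 = 0.236137·2.1668 + -0.018205·16.8133 = 0.2056  (Tesla)
Σw_i=1.0000  μᵀw=0.1540
σ²=wᵀΣw=λ₁·μ_p+λ₂ = 0.236137·0.154 + -0.018205 = 0.018160 ≈ 0.0182


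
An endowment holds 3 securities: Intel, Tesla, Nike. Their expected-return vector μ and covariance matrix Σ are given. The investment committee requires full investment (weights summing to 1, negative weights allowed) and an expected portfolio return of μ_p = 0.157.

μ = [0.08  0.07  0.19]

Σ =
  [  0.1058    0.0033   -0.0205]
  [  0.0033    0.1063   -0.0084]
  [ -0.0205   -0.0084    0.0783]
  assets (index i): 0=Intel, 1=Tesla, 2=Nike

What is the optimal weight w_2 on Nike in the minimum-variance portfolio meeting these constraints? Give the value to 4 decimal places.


0.7077

p=Σ⁻¹μ = [1.2826  0.8441  2.8529]
q=Σ⁻¹𝟙 = [12.4500  10.3756  17.1441]
a=μᵀp=0.703754  b=𝟙ᵀp=4.979668  c=𝟙ᵀq=39.969697  D=ac−b²=3.331740
λ₁=(c·0.157−b)/D = (39.969697·0.157−4.979668)/3.331740 = 0.388858
λ₂=(a−b·0.157)/D = (0.703754−4.979668·0.157)/3.331740 = -0.023427
w* = 0.388858·p + -0.023427·q:
  w_0 = 0.388858·1.2826 + -0.023427·12.4500 = 0.2071  (Intel)
  w_1 = 0.388858·0.8441 + -0.023427·10.3756 = 0.0852  (Tesla)
  w_2 = 0.388858·2.8529 + -0.023427·17.1441 = 0.7077  (Nike)
Σw_i=1.0000  μᵀw=0.1570
σ²=wᵀΣw=λ₁·μ_p+λ₂ = 0.388858·0.157 + -0.023427 = 0.037623 ≈ 0.0376


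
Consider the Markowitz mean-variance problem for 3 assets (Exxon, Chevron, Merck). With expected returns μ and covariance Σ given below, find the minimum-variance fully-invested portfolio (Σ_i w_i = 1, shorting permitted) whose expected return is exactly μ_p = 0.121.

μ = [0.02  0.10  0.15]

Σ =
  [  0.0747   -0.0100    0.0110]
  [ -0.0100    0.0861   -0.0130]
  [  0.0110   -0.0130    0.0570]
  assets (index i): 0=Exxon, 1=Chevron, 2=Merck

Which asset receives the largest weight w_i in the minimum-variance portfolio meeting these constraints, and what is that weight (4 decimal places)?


u=Σ⁻¹μ = [0.0438  1.6183  2.9922]
v=Σ⁻¹𝟙 = [12.7629  15.9220  18.7122]
a=μᵀu=0.611540  b=𝟙ᵀu=4.654289  c=𝟙ᵀv=47.397094  D=ac−b²=7.322786
λ₁=(c·0.121−b)/D = (47.397094·0.121−4.654289)/7.322786 = 0.147588
λ₂=(a−b·0.121)/D = (0.611540−4.654289·0.121)/7.322786 = 0.006605
w* = 0.147588·u + 0.006605·v:
  w_0 = 0.147588·0.0438 + 0.006605·12.7629 = 0.0908  (Exxon)
  w_1 = 0.147588·1.6183 + 0.006605·15.9220 = 0.3440  (Chevron)
  w_2 = 0.147588·2.9922 + 0.006605·18.7122 = 0.5652  (Merck)
Σw_i=1.0000  μᵀw=0.1210
σ²=wᵀΣw=λ₁·μ_p+λ₂ = 0.147588·0.121 + 0.006605 = 0.024464 ≈ 0.0245

Merck (0.5652)


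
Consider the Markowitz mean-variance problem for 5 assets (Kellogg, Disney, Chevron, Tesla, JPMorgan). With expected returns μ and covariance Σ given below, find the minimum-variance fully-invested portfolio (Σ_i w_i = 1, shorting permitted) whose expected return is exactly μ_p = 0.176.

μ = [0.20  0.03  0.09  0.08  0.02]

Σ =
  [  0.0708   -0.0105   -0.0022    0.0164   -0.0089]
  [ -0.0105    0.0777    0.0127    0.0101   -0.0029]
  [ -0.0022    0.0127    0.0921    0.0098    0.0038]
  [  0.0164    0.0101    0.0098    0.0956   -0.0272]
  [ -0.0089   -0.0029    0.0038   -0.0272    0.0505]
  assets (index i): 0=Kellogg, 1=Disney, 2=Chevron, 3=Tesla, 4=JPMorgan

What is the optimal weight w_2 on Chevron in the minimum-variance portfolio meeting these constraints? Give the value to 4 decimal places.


0.2054

g=Σ⁻¹μ = [2.9739  0.6253  0.8605  0.5031  1.1623]
h=Σ⁻¹𝟙 = [16.8809  13.3651  6.6400  14.2053  30.6961]
a=μᵀg=0.754479  b=𝟙ᵀg=6.125083  c=𝟙ᵀh=81.787365  D=ac−b²=24.190248
λ₁=(c·0.176−b)/D = (81.787365·0.176−6.125083)/24.190248 = 0.341852
λ₂=(a−b·0.176)/D = (0.754479−6.125083·0.176)/24.190248 = -0.013375
w* = 0.341852·g + -0.013375·h:
  w_0 = 0.341852·2.9739 + -0.013375·16.8809 = 0.7909  (Kellogg)
  w_1 = 0.341852·0.6253 + -0.013375·13.3651 = 0.0350  (Disney)
  w_2 = 0.341852·0.8605 + -0.013375·6.6400 = 0.2054  (Chevron)
  w_3 = 0.341852·0.5031 + -0.013375·14.2053 = -0.0180  (Tesla)
  w_4 = 0.341852·1.1623 + -0.013375·30.6961 = -0.0132  (JPMorgan)
Σw_i=1.0000  μᵀw=0.1760
σ²=wᵀΣw=λ₁·μ_p+λ₂ = 0.341852·0.176 + -0.013375 = 0.046791 ≈ 0.0468


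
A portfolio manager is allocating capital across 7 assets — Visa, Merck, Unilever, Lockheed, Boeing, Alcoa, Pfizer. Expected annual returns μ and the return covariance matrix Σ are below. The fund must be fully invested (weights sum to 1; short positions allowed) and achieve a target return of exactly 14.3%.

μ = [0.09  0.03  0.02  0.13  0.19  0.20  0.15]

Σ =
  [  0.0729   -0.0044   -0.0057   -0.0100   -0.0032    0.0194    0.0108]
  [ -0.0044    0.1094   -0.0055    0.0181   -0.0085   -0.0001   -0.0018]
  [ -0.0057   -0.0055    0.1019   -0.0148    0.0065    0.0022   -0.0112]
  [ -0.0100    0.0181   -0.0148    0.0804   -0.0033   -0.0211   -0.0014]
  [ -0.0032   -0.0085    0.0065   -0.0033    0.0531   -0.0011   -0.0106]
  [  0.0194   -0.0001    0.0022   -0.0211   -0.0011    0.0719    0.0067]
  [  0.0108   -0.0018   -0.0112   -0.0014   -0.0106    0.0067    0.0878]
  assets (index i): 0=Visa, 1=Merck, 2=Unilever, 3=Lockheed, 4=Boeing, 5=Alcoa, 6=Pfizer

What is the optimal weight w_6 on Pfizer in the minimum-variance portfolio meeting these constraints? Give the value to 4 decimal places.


p=Σ⁻¹μ = [0.6923  0.2271  0.5361  2.8213  4.2336  3.2849  2.0017]
q=Σ⁻¹𝟙 = [13.0842  9.1886  13.5660  19.5918  23.6988  14.8070  13.7426]
a=μᵀp=2.208239  b=𝟙ᵀp=13.797026  c=𝟙ᵀq=107.678788  D=ac−b²=47.422599
λ₁=(c·0.143−b)/D = (107.678788·0.143−13.797026)/47.422599 = 0.033761
λ₂=(a−b·0.143)/D = (2.208239−13.797026·0.143)/47.422599 = 0.004961
w* = 0.033761·p + 0.004961·q:
  w_0 = 0.033761·0.6923 + 0.004961·13.0842 = 0.0883  (Visa)
  w_1 = 0.033761·0.2271 + 0.004961·9.1886 = 0.0533  (Merck)
  w_2 = 0.033761·0.5361 + 0.004961·13.5660 = 0.0854  (Unilever)
  w_3 = 0.033761·2.8213 + 0.004961·19.5918 = 0.1924  (Lockheed)
  w_4 = 0.033761·4.2336 + 0.004961·23.6988 = 0.2605  (Boeing)
  w_5 = 0.033761·3.2849 + 0.004961·14.8070 = 0.1844  (Alcoa)
  w_6 = 0.033761·2.0017 + 0.004961·13.7426 = 0.1358  (Pfizer)
Σw_i=1.0000  μᵀw=0.1430
σ²=wᵀΣw=λ₁·μ_p+λ₂ = 0.033761·0.143 + 0.004961 = 0.009789 ≈ 0.0098

0.1358


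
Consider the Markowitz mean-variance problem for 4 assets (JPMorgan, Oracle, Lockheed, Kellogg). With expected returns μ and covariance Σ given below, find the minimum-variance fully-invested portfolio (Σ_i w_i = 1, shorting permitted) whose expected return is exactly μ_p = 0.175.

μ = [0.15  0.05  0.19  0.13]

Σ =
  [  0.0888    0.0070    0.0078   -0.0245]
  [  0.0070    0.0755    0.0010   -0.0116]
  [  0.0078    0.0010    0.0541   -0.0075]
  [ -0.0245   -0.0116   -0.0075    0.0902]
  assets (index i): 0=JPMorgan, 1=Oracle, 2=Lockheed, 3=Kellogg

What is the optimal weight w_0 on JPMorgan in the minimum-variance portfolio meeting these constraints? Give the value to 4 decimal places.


0.2520

g=Σ⁻¹μ = [1.9700  0.7973  3.5423  2.3734]
h=Σ⁻¹𝟙 = [13.4804  14.5396  18.7923  18.1804]
a=μᵀg=1.316945  b=𝟙ᵀg=8.683042  c=𝟙ᵀh=64.992751  D=ac−b²=10.196668
λ₁=(c·0.175−b)/D = (64.992751·0.175−8.683042)/10.196668 = 0.263879
λ₂=(a−b·0.175)/D = (1.316945−8.683042·0.175)/10.196668 = -0.019868
w* = 0.263879·g + -0.019868·h:
  w_0 = 0.263879·1.9700 + -0.019868·13.4804 = 0.2520  (JPMorgan)
  w_1 = 0.263879·0.7973 + -0.019868·14.5396 = -0.0785  (Oracle)
  w_2 = 0.263879·3.5423 + -0.019868·18.7923 = 0.5614  (Lockheed)
  w_3 = 0.263879·2.3734 + -0.019868·18.1804 = 0.2651  (Kellogg)
Σw_i=1.0000  μᵀw=0.1750
σ²=wᵀΣw=λ₁·μ_p+λ₂ = 0.263879·0.175 + -0.019868 = 0.026311 ≈ 0.0263


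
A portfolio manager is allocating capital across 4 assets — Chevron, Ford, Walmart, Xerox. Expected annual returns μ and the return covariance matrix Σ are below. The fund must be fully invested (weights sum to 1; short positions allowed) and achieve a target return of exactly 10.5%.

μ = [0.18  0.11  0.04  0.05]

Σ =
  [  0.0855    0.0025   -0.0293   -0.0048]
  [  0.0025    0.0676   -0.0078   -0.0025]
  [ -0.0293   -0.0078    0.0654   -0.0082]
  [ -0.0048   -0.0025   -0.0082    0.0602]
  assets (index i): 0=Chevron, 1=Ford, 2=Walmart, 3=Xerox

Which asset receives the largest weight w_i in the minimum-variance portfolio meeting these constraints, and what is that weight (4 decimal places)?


Chevron (0.3444)

x=Σ⁻¹μ = [2.9307  1.8412  2.3270  1.4577]
y=Σ⁻¹𝟙 = [22.9984  18.3515  30.7156  23.3910]
a=μᵀx=0.896022  b=𝟙ᵀx=8.556563  c=𝟙ᵀy=95.456619  D=ac−b²=12.316495
λ₁=(c·0.105−b)/D = (95.456619·0.105−8.556563)/12.316495 = 0.119058
λ₂=(a−b·0.105)/D = (0.896022−8.556563·0.105)/12.316495 = -0.000196
w* = 0.119058·x + -0.000196·y:
  w_0 = 0.119058·2.9307 + -0.000196·22.9984 = 0.3444  (Chevron)
  w_1 = 0.119058·1.8412 + -0.000196·18.3515 = 0.2156  (Ford)
  w_2 = 0.119058·2.3270 + -0.000196·30.7156 = 0.2710  (Walmart)
  w_3 = 0.119058·1.4577 + -0.000196·23.3910 = 0.1690  (Xerox)
Σw_i=1.0000  μᵀw=0.1050
σ²=wᵀΣw=λ₁·μ_p+λ₂ = 0.119058·0.105 + -0.000196 = 0.012305 ≈ 0.0123


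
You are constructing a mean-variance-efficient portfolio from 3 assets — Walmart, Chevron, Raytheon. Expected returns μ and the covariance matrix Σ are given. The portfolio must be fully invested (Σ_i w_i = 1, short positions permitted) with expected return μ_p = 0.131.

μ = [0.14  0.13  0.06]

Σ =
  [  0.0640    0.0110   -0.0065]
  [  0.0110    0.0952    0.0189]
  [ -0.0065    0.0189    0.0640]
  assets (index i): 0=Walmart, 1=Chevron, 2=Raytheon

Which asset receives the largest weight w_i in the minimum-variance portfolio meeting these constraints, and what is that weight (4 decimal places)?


Walmart (0.6147)

p=Σ⁻¹μ = [2.1131  0.9483  0.8721]
q=Σ⁻¹𝟙 = [16.2657  5.5183  15.6474]
a=μᵀp=0.471430  b=𝟙ᵀp=3.933422  c=𝟙ᵀq=37.431391  D=ac−b²=2.174477
λ₁=(c·0.131−b)/D = (37.431391·0.131−3.933422)/2.174477 = 0.446125
λ₂=(a−b·0.131)/D = (0.471430−3.933422·0.131)/2.174477 = -0.020165
w* = 0.446125·p + -0.020165·q:
  w_0 = 0.446125·2.1131 + -0.020165·16.2657 = 0.6147  (Walmart)
  w_1 = 0.446125·0.9483 + -0.020165·5.5183 = 0.3118  (Chevron)
  w_2 = 0.446125·0.8721 + -0.020165·15.6474 = 0.0735  (Raytheon)
Σw_i=1.0000  μᵀw=0.1310
σ²=wᵀΣw=λ₁·μ_p+λ₂ = 0.446125·0.131 + -0.020165 = 0.038278 ≈ 0.0383


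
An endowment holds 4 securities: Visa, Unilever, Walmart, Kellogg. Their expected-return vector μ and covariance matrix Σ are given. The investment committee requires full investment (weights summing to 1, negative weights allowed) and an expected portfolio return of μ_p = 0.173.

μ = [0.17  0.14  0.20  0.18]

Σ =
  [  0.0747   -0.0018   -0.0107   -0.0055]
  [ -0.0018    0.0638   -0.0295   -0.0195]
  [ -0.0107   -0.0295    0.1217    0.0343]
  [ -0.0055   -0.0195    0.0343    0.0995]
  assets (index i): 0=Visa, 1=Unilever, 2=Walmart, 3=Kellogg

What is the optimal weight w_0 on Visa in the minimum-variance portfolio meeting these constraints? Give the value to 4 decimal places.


u=Σ⁻¹μ = [2.8429  3.9316  2.2983  1.9444]
v=Σ⁻¹𝟙 = [16.6616  25.5207  12.5894  11.6329]
a=μᵀu=1.843369  b=𝟙ᵀu=11.017185  c=𝟙ᵀv=66.404676  D=ac−b²=1.029916
λ₁=(c·0.173−b)/D = (66.404676·0.173−11.017185)/1.029916 = 0.457148
λ₂=(a−b·0.173)/D = (1.843369−11.017185·0.173)/1.029916 = -0.060786
w* = 0.457148·u + -0.060786·v:
  w_0 = 0.457148·2.8429 + -0.060786·16.6616 = 0.2868  (Visa)
  w_1 = 0.457148·3.9316 + -0.060786·25.5207 = 0.2460  (Unilever)
  w_2 = 0.457148·2.2983 + -0.060786·12.5894 = 0.2854  (Walmart)
  w_3 = 0.457148·1.9444 + -0.060786·11.6329 = 0.1818  (Kellogg)
Σw_i=1.0000  μᵀw=0.1730
σ²=wᵀΣw=λ₁·μ_p+λ₂ = 0.457148·0.173 + -0.060786 = 0.018300 ≈ 0.0183

0.2868


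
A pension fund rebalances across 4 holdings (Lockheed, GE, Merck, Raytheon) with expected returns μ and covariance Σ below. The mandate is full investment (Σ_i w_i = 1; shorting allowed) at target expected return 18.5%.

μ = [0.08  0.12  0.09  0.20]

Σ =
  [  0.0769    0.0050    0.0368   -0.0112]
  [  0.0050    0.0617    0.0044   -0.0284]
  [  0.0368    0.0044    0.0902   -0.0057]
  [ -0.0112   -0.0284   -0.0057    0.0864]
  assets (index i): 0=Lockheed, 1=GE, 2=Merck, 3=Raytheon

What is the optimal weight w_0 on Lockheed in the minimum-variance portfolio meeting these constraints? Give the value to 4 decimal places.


-0.1224

x=Σ⁻¹μ = [1.0404  3.4903  0.6330  3.6387]
y=Σ⁻¹𝟙 = [11.3848  24.7689  6.6001  21.6269]
a=μᵀx=1.286785  b=𝟙ᵀx=8.802448  c=𝟙ᵀy=64.380749  D=ac−b²=5.361100
λ₁=(c·0.185−b)/D = (64.380749·0.185−8.802448)/5.361100 = 0.579730
λ₂=(a−b·0.185)/D = (1.286785−8.802448·0.185)/5.361100 = -0.063731
w* = 0.579730·x + -0.063731·y:
  w_0 = 0.579730·1.0404 + -0.063731·11.3848 = -0.1224  (Lockheed)
  w_1 = 0.579730·3.4903 + -0.063731·24.7689 = 0.4449  (GE)
  w_2 = 0.579730·0.6330 + -0.063731·6.6001 = -0.0537  (Merck)
  w_3 = 0.579730·3.6387 + -0.063731·21.6269 = 0.7312  (Raytheon)
Σw_i=1.0000  μᵀw=0.1850
σ²=wᵀΣw=λ₁·μ_p+λ₂ = 0.579730·0.185 + -0.063731 = 0.043519 ≈ 0.0435


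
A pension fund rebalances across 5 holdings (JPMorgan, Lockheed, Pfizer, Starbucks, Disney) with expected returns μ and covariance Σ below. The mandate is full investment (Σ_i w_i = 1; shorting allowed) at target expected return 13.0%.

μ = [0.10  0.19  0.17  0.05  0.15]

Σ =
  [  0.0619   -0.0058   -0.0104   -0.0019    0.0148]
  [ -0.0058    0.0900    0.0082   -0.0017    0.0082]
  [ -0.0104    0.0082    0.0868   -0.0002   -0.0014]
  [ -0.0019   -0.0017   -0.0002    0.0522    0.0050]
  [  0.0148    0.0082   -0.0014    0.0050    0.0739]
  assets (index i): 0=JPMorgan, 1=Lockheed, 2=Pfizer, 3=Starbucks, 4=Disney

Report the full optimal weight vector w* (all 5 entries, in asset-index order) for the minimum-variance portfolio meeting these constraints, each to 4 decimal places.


x=Σ⁻¹μ = [1.8251  1.9332  2.0197  0.9587  1.4231]
y=Σ⁻¹𝟙 = [18.0943  10.7797  12.8384  19.4844  7.6368]
a=μᵀx=1.154575  b=𝟙ᵀx=8.159855  c=𝟙ᵀy=68.833718  D=ac−b²=12.890483
λ₁=(c·0.130−b)/D = (68.833718·0.130−8.159855)/12.890483 = 0.061171
λ₂=(a−b·0.130)/D = (1.154575−8.159855·0.130)/12.890483 = 0.007276
w* = 0.061171·x + 0.007276·y:
  w_0 = 0.061171·1.8251 + 0.007276·18.0943 = 0.2433  (JPMorgan)
  w_1 = 0.061171·1.9332 + 0.007276·10.7797 = 0.1967  (Lockheed)
  w_2 = 0.061171·2.0197 + 0.007276·12.8384 = 0.2170  (Pfizer)
  w_3 = 0.061171·0.9587 + 0.007276·19.4844 = 0.2004  (Starbucks)
  w_4 = 0.061171·1.4231 + 0.007276·7.6368 = 0.1426  (Disney)
Σw_i=1.0000  μᵀw=0.1300
σ²=wᵀΣw=λ₁·μ_p+λ₂ = 0.061171·0.130 + 0.007276 = 0.015229 ≈ 0.0152

0.2433  0.1967  0.2170  0.2004  0.1426


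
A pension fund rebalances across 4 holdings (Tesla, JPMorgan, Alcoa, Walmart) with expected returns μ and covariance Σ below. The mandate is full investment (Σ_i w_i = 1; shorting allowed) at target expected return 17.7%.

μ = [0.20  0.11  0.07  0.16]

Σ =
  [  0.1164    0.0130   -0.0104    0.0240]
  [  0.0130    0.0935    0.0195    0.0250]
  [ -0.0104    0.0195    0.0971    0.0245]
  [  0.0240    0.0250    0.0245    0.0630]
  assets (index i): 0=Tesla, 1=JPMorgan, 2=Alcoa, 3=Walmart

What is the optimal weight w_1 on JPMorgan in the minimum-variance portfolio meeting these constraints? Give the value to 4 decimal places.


g=Σ⁻¹μ = [1.3441  0.4607  0.3402  1.7125]
h=Σ⁻¹𝟙 = [7.0292  6.0011  7.8923  7.7446]
a=μᵀg=0.617312  b=𝟙ᵀg=3.857554  c=𝟙ᵀh=28.667173  D=ac−b²=2.815871
λ₁=(c·0.177−b)/D = (28.667173·0.177−3.857554)/2.815871 = 0.432028
λ₂=(a−b·0.177)/D = (0.617312−3.857554·0.177)/2.815871 = -0.023252
w* = 0.432028·g + -0.023252·h:
  w_0 = 0.432028·1.3441 + -0.023252·7.0292 = 0.4172  (Tesla)
  w_1 = 0.432028·0.4607 + -0.023252·6.0011 = 0.0595  (JPMorgan)
  w_2 = 0.432028·0.3402 + -0.023252·7.8923 = -0.0365  (Alcoa)
  w_3 = 0.432028·1.7125 + -0.023252·7.7446 = 0.5598  (Walmart)
Σw_i=1.0000  μᵀw=0.1770
σ²=wᵀΣw=λ₁·μ_p+λ₂ = 0.432028·0.177 + -0.023252 = 0.053217 ≈ 0.0532

0.0595


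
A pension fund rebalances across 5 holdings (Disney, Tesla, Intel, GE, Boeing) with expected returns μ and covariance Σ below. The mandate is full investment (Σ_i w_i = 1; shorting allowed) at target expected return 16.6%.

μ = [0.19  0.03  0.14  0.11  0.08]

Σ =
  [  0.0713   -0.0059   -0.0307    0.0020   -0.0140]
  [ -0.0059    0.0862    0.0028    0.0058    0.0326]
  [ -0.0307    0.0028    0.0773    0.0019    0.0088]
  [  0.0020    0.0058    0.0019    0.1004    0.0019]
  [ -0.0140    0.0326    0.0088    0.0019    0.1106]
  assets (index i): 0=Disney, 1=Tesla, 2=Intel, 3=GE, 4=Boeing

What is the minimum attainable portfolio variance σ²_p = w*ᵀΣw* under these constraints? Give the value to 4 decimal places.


p=Σ⁻¹μ = [4.2898  0.1110  3.3802  0.9218  0.9489]
q=Σ⁻¹𝟙 = [25.3561  9.1642  21.5940  8.3715  7.6881]
a=μᵀp=1.468931  b=𝟙ᵀp=9.651660  c=𝟙ᵀq=72.173869  D=ac−b²=12.863886
λ₁=(c·0.166−b)/D = (72.173869·0.166−9.651660)/12.863886 = 0.181065
λ₂=(a−b·0.166)/D = (1.468931−9.651660·0.166)/12.863886 = -0.010358
w* = 0.181065·p + -0.010358·q:
  w_0 = 0.181065·4.2898 + -0.010358·25.3561 = 0.5141  (Disney)
  w_1 = 0.181065·0.1110 + -0.010358·9.1642 = -0.0748  (Tesla)
  w_2 = 0.181065·3.3802 + -0.010358·21.5940 = 0.3884  (Intel)
  w_3 = 0.181065·0.9218 + -0.010358·8.3715 = 0.0802  (GE)
  w_4 = 0.181065·0.9489 + -0.010358·7.6881 = 0.0922  (Boeing)
Σw_i=1.0000  μᵀw=0.1660
σ²=wᵀΣw=λ₁·μ_p+λ₂ = 0.181065·0.166 + -0.010358 = 0.019699 ≈ 0.0197

0.0197


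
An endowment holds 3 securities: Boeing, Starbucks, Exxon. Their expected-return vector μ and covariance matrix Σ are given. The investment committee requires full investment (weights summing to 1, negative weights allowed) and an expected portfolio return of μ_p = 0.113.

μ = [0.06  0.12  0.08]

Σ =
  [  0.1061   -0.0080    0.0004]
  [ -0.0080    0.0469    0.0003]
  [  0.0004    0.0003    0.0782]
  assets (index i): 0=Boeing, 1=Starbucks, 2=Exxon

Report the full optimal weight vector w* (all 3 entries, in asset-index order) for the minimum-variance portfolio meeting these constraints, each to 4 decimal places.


0.0284  0.8392  0.1325

p=Σ⁻¹μ = [0.7640  2.6825  1.0088]
q=Σ⁻¹𝟙 = [11.1220  23.1382  12.6421]
a=μᵀp=0.448443  b=𝟙ᵀp=4.455278  c=𝟙ᵀq=46.902361  D=ac−b²=1.183526
λ₁=(c·0.113−b)/D = (46.902361·0.113−4.455278)/1.183526 = 0.713705
λ₂=(a−b·0.113)/D = (0.448443−4.455278·0.113)/1.183526 = -0.046474
w* = 0.713705·p + -0.046474·q:
  w_0 = 0.713705·0.7640 + -0.046474·11.1220 = 0.0284  (Boeing)
  w_1 = 0.713705·2.6825 + -0.046474·23.1382 = 0.8392  (Starbucks)
  w_2 = 0.713705·1.0088 + -0.046474·12.6421 = 0.1325  (Exxon)
Σw_i=1.0000  μᵀw=0.1130
σ²=wᵀΣw=λ₁·μ_p+λ₂ = 0.713705·0.113 + -0.046474 = 0.034174 ≈ 0.0342


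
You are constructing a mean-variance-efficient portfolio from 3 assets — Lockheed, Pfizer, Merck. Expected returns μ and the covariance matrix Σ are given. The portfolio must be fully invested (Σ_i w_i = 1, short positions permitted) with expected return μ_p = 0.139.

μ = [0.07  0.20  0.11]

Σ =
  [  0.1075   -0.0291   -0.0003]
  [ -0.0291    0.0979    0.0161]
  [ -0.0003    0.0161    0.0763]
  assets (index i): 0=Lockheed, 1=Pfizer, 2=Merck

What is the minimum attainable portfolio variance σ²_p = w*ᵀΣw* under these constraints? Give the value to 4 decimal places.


0.0301

u=Σ⁻¹μ = [1.2655  2.2596  0.9699]
v=Σ⁻¹𝟙 = [12.6435  12.2337  10.5745]
a=μᵀu=0.647187  b=𝟙ᵀu=4.494966  c=𝟙ᵀv=35.451584  D=ac−b²=2.739070
λ₁=(c·0.139−b)/D = (35.451584·0.139−4.494966)/2.739070 = 0.158011
λ₂=(a−b·0.139)/D = (0.647187−4.494966·0.139)/2.739070 = 0.008173
w* = 0.158011·u + 0.008173·v:
  w_0 = 0.158011·1.2655 + 0.008173·12.6435 = 0.3033  (Lockheed)
  w_1 = 0.158011·2.2596 + 0.008173·12.2337 = 0.4570  (Pfizer)
  w_2 = 0.158011·0.9699 + 0.008173·10.5745 = 0.2397  (Merck)
Σw_i=1.0000  μᵀw=0.1390
σ²=wᵀΣw=λ₁·μ_p+λ₂ = 0.158011·0.139 + 0.008173 = 0.030137 ≈ 0.0301


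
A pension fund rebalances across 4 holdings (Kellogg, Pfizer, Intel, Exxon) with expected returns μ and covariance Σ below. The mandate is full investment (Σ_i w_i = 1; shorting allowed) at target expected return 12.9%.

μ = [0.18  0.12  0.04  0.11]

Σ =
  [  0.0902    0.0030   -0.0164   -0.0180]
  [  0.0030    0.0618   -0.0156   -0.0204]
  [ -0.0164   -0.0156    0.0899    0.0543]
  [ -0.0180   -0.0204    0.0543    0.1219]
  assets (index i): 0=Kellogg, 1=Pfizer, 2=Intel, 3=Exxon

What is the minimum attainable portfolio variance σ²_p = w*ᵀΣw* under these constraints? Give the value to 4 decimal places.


p=Σ⁻¹μ = [2.2797  2.4149  0.3932  1.4680]
q=Σ⁻¹𝟙 = [14.2984  21.3778  12.3817  8.3769]
a=μᵀp=0.877340  b=𝟙ᵀp=6.555778  c=𝟙ᵀq=56.434881  D=ac−b²=6.534330
λ₁=(c·0.129−b)/D = (56.434881·0.129−6.555778)/6.534330 = 0.110849
λ₂=(a−b·0.129)/D = (0.877340−6.555778·0.129)/6.534330 = 0.004843
w* = 0.110849·p + 0.004843·q:
  w_0 = 0.110849·2.2797 + 0.004843·14.2984 = 0.3219  (Kellogg)
  w_1 = 0.110849·2.4149 + 0.004843·21.3778 = 0.3712  (Pfizer)
  w_2 = 0.110849·0.3932 + 0.004843·12.3817 = 0.1035  (Intel)
  w_3 = 0.110849·1.4680 + 0.004843·8.3769 = 0.2033  (Exxon)
Σw_i=1.0000  μᵀw=0.1290
σ²=wᵀΣw=λ₁·μ_p+λ₂ = 0.110849·0.129 + 0.004843 = 0.019142 ≈ 0.0191

0.0191


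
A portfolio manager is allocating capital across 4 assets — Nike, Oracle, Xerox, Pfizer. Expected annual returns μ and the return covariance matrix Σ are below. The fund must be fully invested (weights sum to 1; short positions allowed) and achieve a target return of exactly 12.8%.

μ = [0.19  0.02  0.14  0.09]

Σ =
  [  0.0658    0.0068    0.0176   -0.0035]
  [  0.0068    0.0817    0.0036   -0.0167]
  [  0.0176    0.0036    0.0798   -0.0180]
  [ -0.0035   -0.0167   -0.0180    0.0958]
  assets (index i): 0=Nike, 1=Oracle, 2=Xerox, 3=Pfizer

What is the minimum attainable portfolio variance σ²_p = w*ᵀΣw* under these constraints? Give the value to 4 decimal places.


u=Σ⁻¹μ = [2.5358  0.2450  1.4896  1.3547]
v=Σ⁻¹𝟙 = [11.1154  13.9552  12.9959  15.7190]
a=μᵀu=0.817179  b=𝟙ᵀu=5.625167  c=𝟙ᵀv=53.785485  D=ac−b²=12.309878
λ₁=(c·0.128−b)/D = (53.785485·0.128−5.625167)/12.309878 = 0.102306
λ₂=(a−b·0.128)/D = (0.817179−5.625167·0.128)/12.309878 = 0.007893
w* = 0.102306·u + 0.007893·v:
  w_0 = 0.102306·2.5358 + 0.007893·11.1154 = 0.3472  (Nike)
  w_1 = 0.102306·0.2450 + 0.007893·13.9552 = 0.1352  (Oracle)
  w_2 = 0.102306·1.4896 + 0.007893·12.9959 = 0.2550  (Xerox)
  w_3 = 0.102306·1.3547 + 0.007893·15.7190 = 0.2627  (Pfizer)
Σw_i=1.0000  μᵀw=0.1280
σ²=wᵀΣw=λ₁·μ_p+λ₂ = 0.102306·0.128 + 0.007893 = 0.020988 ≈ 0.0210

0.0210


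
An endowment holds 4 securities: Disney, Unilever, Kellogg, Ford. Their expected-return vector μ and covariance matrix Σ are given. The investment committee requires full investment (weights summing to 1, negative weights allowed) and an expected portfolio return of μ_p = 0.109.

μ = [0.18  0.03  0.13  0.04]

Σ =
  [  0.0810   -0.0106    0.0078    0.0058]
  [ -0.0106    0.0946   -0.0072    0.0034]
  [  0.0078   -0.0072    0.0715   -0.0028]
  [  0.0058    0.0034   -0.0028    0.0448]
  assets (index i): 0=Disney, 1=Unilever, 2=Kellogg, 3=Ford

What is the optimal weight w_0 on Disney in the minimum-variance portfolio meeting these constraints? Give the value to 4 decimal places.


p=Σ⁻¹μ = [2.0976  0.6559  1.6819  0.6766]
q=Σ⁻¹𝟙 = [11.0156  12.1827  14.8295  20.8976]
a=μᵀp=0.642962  b=𝟙ᵀp=5.112018  c=𝟙ᵀq=58.925331  D=ac−b²=11.754014
λ₁=(c·0.109−b)/D = (58.925331·0.109−5.112018)/11.754014 = 0.111523
λ₂=(a−b·0.109)/D = (0.642962−5.112018·0.109)/11.754014 = 0.007296
w* = 0.111523·p + 0.007296·q:
  w_0 = 0.111523·2.0976 + 0.007296·11.0156 = 0.3143  (Disney)
  w_1 = 0.111523·0.6559 + 0.007296·12.1827 = 0.1620  (Unilever)
  w_2 = 0.111523·1.6819 + 0.007296·14.8295 = 0.2958  (Kellogg)
  w_3 = 0.111523·0.6766 + 0.007296·20.8976 = 0.2279  (Ford)
Σw_i=1.0000  μᵀw=0.1090
σ²=wᵀΣw=λ₁·μ_p+λ₂ = 0.111523·0.109 + 0.007296 = 0.019452 ≈ 0.0195

0.3143


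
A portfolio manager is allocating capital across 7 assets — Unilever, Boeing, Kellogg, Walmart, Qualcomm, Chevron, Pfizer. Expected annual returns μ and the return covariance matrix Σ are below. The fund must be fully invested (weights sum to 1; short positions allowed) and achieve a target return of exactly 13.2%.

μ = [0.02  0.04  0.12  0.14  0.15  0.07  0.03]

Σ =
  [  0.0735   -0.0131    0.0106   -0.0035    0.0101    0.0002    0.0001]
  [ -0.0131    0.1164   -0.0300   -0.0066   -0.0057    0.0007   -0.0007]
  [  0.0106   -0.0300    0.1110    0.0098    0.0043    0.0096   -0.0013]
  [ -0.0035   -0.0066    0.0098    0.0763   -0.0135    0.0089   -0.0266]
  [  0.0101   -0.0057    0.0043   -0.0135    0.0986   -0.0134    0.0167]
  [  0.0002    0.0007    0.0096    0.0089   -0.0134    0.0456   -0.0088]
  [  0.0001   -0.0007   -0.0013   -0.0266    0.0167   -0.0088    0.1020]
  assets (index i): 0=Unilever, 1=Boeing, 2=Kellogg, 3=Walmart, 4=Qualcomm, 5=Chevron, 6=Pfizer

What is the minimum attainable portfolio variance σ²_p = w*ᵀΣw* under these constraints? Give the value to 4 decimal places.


0.0225

p=Σ⁻¹μ = [0.1226  0.7987  0.8867  2.1939  1.9151  1.6068  0.7080]
q=Σ⁻¹𝟙 = [14.0872  13.7047  7.4335  18.6501  12.3301  22.9326  14.8023]
a=μᵀp=0.868935  b=𝟙ᵀp=8.231833  c=𝟙ᵀq=103.940542  D=ac−b²=22.554456
λ₁=(c·0.132−b)/D = (103.940542·0.132−8.231833)/22.554456 = 0.243336
λ₂=(a−b·0.132)/D = (0.868935−8.231833·0.132)/22.554456 = -0.009651
w* = 0.243336·p + -0.009651·q:
  w_0 = 0.243336·0.1226 + -0.009651·14.0872 = -0.1061  (Unilever)
  w_1 = 0.243336·0.7987 + -0.009651·13.7047 = 0.0621  (Boeing)
  w_2 = 0.243336·0.8867 + -0.009651·7.4335 = 0.1440  (Kellogg)
  w_3 = 0.243336·2.1939 + -0.009651·18.6501 = 0.3539  (Walmart)
  w_4 = 0.243336·1.9151 + -0.009651·12.3301 = 0.3470  (Qualcomm)
  w_5 = 0.243336·1.6068 + -0.009651·22.9326 = 0.1697  (Chevron)
  w_6 = 0.243336·0.7080 + -0.009651·14.8023 = 0.0294  (Pfizer)
Σw_i=1.0000  μᵀw=0.1320
σ²=wᵀΣw=λ₁·μ_p+λ₂ = 0.243336·0.132 + -0.009651 = 0.022470 ≈ 0.0225


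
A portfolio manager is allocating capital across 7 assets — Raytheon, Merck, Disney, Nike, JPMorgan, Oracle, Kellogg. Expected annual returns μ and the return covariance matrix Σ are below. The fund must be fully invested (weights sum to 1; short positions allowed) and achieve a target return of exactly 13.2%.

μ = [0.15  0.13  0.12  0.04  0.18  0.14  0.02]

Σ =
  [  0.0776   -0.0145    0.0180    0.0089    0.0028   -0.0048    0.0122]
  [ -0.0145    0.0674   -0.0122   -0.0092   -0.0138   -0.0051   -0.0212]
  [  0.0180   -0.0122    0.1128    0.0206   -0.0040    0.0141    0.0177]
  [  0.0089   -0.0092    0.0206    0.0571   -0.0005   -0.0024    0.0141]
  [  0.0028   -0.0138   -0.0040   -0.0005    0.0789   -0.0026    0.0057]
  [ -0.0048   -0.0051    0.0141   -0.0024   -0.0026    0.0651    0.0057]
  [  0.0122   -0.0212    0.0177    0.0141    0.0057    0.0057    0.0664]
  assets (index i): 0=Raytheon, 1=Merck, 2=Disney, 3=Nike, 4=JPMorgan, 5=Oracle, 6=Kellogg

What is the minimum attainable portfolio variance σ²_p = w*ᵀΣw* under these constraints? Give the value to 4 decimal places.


0.0097

p=Σ⁻¹μ = [2.3726  3.5129  0.6834  0.7411  2.9234  2.5814  0.1748]
q=Σ⁻¹𝟙 = [14.1491  30.2029  2.9015  16.3821  17.2331  18.1370  14.8152]
a=μᵀp=1.815328  b=𝟙ᵀp=12.989638  c=𝟙ᵀq=113.820823  D=ac−b²=37.891465
λ₁=(c·0.132−b)/D = (113.820823·0.132−12.989638)/37.891465 = 0.053698
λ₂=(a−b·0.132)/D = (1.815328−12.989638·0.132)/37.891465 = 0.002657
w* = 0.053698·p + 0.002657·q:
  w_0 = 0.053698·2.3726 + 0.002657·14.1491 = 0.1650  (Raytheon)
  w_1 = 0.053698·3.5129 + 0.002657·30.2029 = 0.2689  (Merck)
  w_2 = 0.053698·0.6834 + 0.002657·2.9015 = 0.0444  (Disney)
  w_3 = 0.053698·0.7411 + 0.002657·16.3821 = 0.0833  (Nike)
  w_4 = 0.053698·2.9234 + 0.002657·17.2331 = 0.2028  (JPMorgan)
  w_5 = 0.053698·2.5814 + 0.002657·18.1370 = 0.1868  (Oracle)
  w_6 = 0.053698·0.1748 + 0.002657·14.8152 = 0.0488  (Kellogg)
Σw_i=1.0000  μᵀw=0.1320
σ²=wᵀΣw=λ₁·μ_p+λ₂ = 0.053698·0.132 + 0.002657 = 0.009746 ≈ 0.0097


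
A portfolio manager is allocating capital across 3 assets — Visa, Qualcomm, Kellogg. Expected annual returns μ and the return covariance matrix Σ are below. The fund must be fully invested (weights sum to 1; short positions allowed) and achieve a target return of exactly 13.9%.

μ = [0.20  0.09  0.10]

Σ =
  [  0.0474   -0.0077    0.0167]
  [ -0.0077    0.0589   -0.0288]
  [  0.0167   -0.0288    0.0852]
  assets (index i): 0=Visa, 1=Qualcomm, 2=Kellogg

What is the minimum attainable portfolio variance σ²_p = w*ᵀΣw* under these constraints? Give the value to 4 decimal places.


0.0164

p=Σ⁻¹μ = [4.2137  2.6942  1.2585]
q=Σ⁻¹𝟙 = [19.5255  28.0313  17.3853]
a=μᵀp=1.211069  b=𝟙ᵀp=8.166434  c=𝟙ᵀq=64.942007  D=ac−b²=11.958608
λ₁=(c·0.139−b)/D = (64.942007·0.139−8.166434)/11.958608 = 0.071957
λ₂=(a−b·0.139)/D = (1.211069−8.166434·0.139)/11.958608 = 0.006350
w* = 0.071957·p + 0.006350·q:
  w_0 = 0.071957·4.2137 + 0.006350·19.5255 = 0.4272  (Visa)
  w_1 = 0.071957·2.6942 + 0.006350·28.0313 = 0.3719  (Qualcomm)
  w_2 = 0.071957·1.2585 + 0.006350·17.3853 = 0.2010  (Kellogg)
Σw_i=1.0000  μᵀw=0.1390
σ²=wᵀΣw=λ₁·μ_p+λ₂ = 0.071957·0.139 + 0.006350 = 0.016352 ≈ 0.0164


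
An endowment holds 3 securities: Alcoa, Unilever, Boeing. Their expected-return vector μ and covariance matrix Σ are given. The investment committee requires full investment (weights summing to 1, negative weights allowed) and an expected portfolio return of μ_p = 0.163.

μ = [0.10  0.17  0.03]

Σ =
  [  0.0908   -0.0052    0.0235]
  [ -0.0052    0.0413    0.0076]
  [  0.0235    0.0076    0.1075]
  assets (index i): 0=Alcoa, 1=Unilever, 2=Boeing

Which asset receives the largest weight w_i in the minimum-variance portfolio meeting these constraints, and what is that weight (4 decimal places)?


u=Σ⁻¹μ = [1.4401  4.3609  -0.3440]
v=Σ⁻¹𝟙 = [11.0974  24.6658  5.1326]
a=μᵀu=0.875034  b=𝟙ᵀu=5.456913  c=𝟙ᵀv=40.895835  D=ac−b²=6.007358
λ₁=(c·0.163−b)/D = (40.895835·0.163−5.456913)/6.007358 = 0.201271
λ₂=(a−b·0.163)/D = (0.875034−5.456913·0.163)/6.007358 = -0.002404
w* = 0.201271·u + -0.002404·v:
  w_0 = 0.201271·1.4401 + -0.002404·11.0974 = 0.2632  (Alcoa)
  w_1 = 0.201271·4.3609 + -0.002404·24.6658 = 0.8184  (Unilever)
  w_2 = 0.201271·-0.3440 + -0.002404·5.1326 = -0.0816  (Boeing)
Σw_i=1.0000  μᵀw=0.1630
σ²=wᵀΣw=λ₁·μ_p+λ₂ = 0.201271·0.163 + -0.002404 = 0.030403 ≈ 0.0304

Unilever (0.8184)


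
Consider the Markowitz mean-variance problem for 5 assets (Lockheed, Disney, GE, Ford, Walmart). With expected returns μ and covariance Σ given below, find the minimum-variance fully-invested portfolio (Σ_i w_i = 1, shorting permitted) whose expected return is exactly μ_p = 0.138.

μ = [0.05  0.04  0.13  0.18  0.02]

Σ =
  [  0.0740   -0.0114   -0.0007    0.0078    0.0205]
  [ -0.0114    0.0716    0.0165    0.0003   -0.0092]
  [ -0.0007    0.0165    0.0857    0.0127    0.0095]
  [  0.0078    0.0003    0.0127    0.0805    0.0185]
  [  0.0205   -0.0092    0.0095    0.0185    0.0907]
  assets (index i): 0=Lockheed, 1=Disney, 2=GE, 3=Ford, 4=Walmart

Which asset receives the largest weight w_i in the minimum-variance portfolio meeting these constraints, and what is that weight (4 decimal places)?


u=Σ⁻¹μ = [0.6389  0.3180  1.2010  2.0852  -0.4427]
v=Σ⁻¹𝟙 = [13.0654  15.3776  6.7742  8.3723  7.2149]
a=μᵀu=0.567275  b=𝟙ᵀu=3.800324  c=𝟙ᵀv=50.804336  D=ac−b²=14.377578
λ₁=(c·0.138−b)/D = (50.804336·0.138−3.800324)/14.377578 = 0.223311
λ₂=(a−b·0.138)/D = (0.567275−3.800324·0.138)/14.377578 = 0.002979
w* = 0.223311·u + 0.002979·v:
  w_0 = 0.223311·0.6389 + 0.002979·13.0654 = 0.1816  (Lockheed)
  w_1 = 0.223311·0.3180 + 0.002979·15.3776 = 0.1168  (Disney)
  w_2 = 0.223311·1.2010 + 0.002979·6.7742 = 0.2884  (GE)
  w_3 = 0.223311·2.0852 + 0.002979·8.3723 = 0.4906  (Ford)
  w_4 = 0.223311·-0.4427 + 0.002979·7.2149 = -0.0774  (Walmart)
Σw_i=1.0000  μᵀw=0.1380
σ²=wᵀΣw=λ₁·μ_p+λ₂ = 0.223311·0.138 + 0.002979 = 0.033796 ≈ 0.0338

Ford (0.4906)


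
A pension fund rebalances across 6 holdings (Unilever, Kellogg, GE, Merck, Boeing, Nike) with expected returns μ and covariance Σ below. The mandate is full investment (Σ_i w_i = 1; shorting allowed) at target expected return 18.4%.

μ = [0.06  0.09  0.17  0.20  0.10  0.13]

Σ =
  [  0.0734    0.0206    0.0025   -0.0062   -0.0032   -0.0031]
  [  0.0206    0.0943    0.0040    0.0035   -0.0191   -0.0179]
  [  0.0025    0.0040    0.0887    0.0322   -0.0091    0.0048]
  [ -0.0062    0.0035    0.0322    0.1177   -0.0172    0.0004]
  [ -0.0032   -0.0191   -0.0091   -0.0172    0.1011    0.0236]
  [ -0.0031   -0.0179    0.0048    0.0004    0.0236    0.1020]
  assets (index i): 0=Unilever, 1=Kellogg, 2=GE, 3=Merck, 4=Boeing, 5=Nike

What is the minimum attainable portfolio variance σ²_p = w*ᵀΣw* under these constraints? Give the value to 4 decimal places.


p=Σ⁻¹μ = [0.6743  1.1790  1.3715  1.5185  1.3540  1.1181]
q=Σ⁻¹𝟙 = [11.7098  11.6143  8.2038  8.3254  12.5384  8.8783]
a=μᵀp=0.964202  b=𝟙ᵀp=7.215602  c=𝟙ᵀq=61.269865  D=ac−b²=7.011606
λ₁=(c·0.184−b)/D = (61.269865·0.184−7.215602)/7.011606 = 0.578762
λ₂=(a−b·0.184)/D = (0.964202−7.215602·0.184)/7.011606 = -0.051838
w* = 0.578762·p + -0.051838·q:
  w_0 = 0.578762·0.6743 + -0.051838·11.7098 = -0.2167  (Unilever)
  w_1 = 0.578762·1.1790 + -0.051838·11.6143 = 0.0803  (Kellogg)
  w_2 = 0.578762·1.3715 + -0.051838·8.2038 = 0.3685  (GE)
  w_3 = 0.578762·1.5185 + -0.051838·8.3254 = 0.4473  (Merck)
  w_4 = 0.578762·1.3540 + -0.051838·12.5384 = 0.1337  (Boeing)
  w_5 = 0.578762·1.1181 + -0.051838·8.8783 = 0.1869  (Nike)
Σw_i=1.0000  μᵀw=0.1840
σ²=wᵀΣw=λ₁·μ_p+λ₂ = 0.578762·0.184 + -0.051838 = 0.054654 ≈ 0.0547

0.0547
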